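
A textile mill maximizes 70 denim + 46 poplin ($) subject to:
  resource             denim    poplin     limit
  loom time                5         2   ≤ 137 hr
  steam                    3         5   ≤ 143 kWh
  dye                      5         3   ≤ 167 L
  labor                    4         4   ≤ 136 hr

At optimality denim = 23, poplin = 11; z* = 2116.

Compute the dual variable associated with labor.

Check each constraint at x*: loom time 137/137 (tight); steam 124/143 (slack 19); dye 148/167 (slack 19); labor 136/136 (tight).
By complementary slackness, y = 0 for the non-binding constraints.
Dual feasibility on the basic columns requires 5·y_loom time + 4·y_labor = 70, 2·y_loom time + 4·y_labor = 46.
Solving: y_loom time = 8, y_labor = 7.5.
Shadow price of labor = 7.5.

7.5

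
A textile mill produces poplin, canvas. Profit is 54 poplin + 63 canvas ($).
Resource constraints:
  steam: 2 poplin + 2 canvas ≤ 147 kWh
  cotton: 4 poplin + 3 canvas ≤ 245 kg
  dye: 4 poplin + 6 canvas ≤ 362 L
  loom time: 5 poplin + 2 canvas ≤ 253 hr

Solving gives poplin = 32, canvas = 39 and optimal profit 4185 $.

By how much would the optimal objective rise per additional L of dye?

7.5

Binding: cotton and dye. Non-binding: steam (5 unused), loom time (15 unused).
Since steam, loom time are not tight, their duals are 0.
From A_Bᵀ y = c: 4·y_cotton + 4·y_dye = 54; 3·y_cotton + 6·y_dye = 63.
→ y_cotton = 6 and y_dye = 7.5.
Shadow price of dye = 7.5.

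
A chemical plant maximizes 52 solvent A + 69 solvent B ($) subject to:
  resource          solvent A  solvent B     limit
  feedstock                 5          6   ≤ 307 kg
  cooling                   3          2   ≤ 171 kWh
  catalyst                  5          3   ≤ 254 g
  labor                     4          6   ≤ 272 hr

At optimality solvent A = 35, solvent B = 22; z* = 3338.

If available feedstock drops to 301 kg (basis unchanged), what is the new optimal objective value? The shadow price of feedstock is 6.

3302

Δb = -6, so new z* = 3338 + (6)·(-6) = 3338 − 36 = 3302.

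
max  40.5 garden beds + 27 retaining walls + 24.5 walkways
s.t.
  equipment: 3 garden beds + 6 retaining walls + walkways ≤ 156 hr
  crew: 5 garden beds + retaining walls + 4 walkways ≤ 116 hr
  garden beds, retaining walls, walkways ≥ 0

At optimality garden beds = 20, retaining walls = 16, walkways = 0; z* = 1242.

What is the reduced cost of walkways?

Check each constraint at x*: equipment 156/156 (tight); crew 116/116 (tight).
The binding rows give the dual system: 3·y_equipment + 5·y_crew = 40.5 and 6·y_equipment + 1·y_crew = 27.
This yields shadow prices y_equipment = 3.5, y_crew = 6.
Reduced cost of walkways: c₃ − yᵀa₃ = 24.5 − (3.5·1 + 6·4) = 24.5 − 27.5 = -3.

-3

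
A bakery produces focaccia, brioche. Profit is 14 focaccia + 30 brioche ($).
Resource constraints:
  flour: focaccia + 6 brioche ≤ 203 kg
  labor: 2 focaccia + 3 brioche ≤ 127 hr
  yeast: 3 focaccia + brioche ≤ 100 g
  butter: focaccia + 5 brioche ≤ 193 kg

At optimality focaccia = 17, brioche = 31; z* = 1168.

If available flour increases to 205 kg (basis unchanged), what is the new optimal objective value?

1172

At the optimum: flour uses 203 of 203 (binding); labor uses 127 of 127 (binding); yeast uses 82 of 100 (slack = 18); butter uses 172 of 193 (slack = 21).
Since yeast, butter are not tight, their duals are 0.
The binding rows give the dual system: 1·y_flour + 2·y_labor = 14 and 6·y_flour + 3·y_labor = 30.
→ y_flour = 2 and y_labor = 6.
Δz = y_flour·Δb = 2 × (2) = 4, so new z* = 1168 + 4 = 1172.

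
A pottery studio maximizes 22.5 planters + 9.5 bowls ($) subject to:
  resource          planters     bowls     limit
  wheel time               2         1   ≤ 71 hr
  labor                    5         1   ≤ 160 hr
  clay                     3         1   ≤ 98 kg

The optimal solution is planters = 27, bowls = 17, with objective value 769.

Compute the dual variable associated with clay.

3.5

Check each constraint at x*: wheel time 71/71 (tight); labor 152/160 (slack 8); clay 98/98 (tight).
Since labor is not tight, its dual is 0.
The binding rows give the dual system: 2·y_wheel time + 3·y_clay = 22.5 and 1·y_wheel time + 1·y_clay = 9.5.
→ y_wheel time = 6 and y_clay = 3.5.
Shadow price of clay = 3.5.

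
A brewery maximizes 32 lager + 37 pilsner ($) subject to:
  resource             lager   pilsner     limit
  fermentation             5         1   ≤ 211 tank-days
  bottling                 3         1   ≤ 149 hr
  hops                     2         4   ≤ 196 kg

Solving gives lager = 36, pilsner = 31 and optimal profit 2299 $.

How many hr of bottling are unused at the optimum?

10

bottling used = 3·36 + 1·31 = 139; slack = 149 − 139 = 10.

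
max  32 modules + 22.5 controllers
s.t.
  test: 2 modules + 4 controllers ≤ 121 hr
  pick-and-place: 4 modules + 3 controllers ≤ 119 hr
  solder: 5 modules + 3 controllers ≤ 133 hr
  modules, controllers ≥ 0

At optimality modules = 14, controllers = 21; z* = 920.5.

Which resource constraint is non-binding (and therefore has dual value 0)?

test: 112/121 (slack 9)
pick-and-place: 119/119 (binding)
solder: 133/133 (binding)
By complementary slackness, a constraint with positive slack has shadow price 0 → test.

test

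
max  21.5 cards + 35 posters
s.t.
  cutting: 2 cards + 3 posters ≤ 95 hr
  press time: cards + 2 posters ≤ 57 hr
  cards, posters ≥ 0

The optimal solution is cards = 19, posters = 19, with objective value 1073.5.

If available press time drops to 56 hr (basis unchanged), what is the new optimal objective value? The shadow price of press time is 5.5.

Δb = -1, so new z* = 1073.5 + (5.5)·(-1) = 1073.5 − 5.5 = 1068.

1068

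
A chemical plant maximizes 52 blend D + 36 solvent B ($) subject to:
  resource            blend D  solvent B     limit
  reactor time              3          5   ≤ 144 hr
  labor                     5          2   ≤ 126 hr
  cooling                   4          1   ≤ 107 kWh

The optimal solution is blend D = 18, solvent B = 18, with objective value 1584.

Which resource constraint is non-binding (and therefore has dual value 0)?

cooling

reactor time: 144/144 (binding)
labor: 126/126 (binding)
cooling: 90/107 (slack 17)
By complementary slackness, a constraint with positive slack has shadow price 0 → cooling.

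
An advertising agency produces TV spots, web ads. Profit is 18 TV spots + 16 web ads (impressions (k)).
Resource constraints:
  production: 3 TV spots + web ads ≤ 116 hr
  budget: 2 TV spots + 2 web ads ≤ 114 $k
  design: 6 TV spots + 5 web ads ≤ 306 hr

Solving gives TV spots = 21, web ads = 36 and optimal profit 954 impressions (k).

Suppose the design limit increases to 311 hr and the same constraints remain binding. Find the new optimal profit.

964

Binding: budget and design. Non-binding: production (17 unused).
By complementary slackness, y = 0 for the non-binding constraint.
The binding rows give the dual system: 2·y_budget + 6·y_design = 18 and 2·y_budget + 5·y_design = 16.
→ y_budget = 3 and y_design = 2.
Δz = y_design·Δb = 2 × (5) = 10, so new z* = 954 + 10 = 964.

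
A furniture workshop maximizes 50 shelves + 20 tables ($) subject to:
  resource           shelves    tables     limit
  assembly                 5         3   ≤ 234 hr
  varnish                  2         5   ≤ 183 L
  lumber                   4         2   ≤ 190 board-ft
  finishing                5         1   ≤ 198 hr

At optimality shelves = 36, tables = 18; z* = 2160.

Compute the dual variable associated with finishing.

Binding: assembly and finishing. Non-binding: varnish (21 unused), lumber (10 unused).
Slack constraints have shadow price 0 (complementary slackness).
Dual feasibility on the basic columns requires 5·y_assembly + 5·y_finishing = 50, 3·y_assembly + 1·y_finishing = 20.
Solving: y_assembly = 5, y_finishing = 5.
Shadow price of finishing = 5.

5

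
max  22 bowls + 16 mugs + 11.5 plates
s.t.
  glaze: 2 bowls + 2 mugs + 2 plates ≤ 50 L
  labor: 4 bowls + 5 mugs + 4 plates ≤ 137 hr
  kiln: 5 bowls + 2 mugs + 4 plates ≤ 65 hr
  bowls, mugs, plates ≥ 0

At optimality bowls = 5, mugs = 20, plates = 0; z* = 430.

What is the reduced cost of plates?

At the optimum: glaze uses 50 of 50 (binding); labor uses 120 of 137 (slack = 17); kiln uses 65 of 65 (binding).
Slack constraints have shadow price 0 (complementary slackness).
From A_Bᵀ y = c: 2·y_glaze + 5·y_kiln = 22; 2·y_glaze + 2·y_kiln = 16.
→ y_glaze = 6 and y_kiln = 2.
Reduced cost of plates: c₃ − yᵀa₃ = 11.5 − (6·2 + 2·4) = 11.5 − 20 = -8.5.

-8.5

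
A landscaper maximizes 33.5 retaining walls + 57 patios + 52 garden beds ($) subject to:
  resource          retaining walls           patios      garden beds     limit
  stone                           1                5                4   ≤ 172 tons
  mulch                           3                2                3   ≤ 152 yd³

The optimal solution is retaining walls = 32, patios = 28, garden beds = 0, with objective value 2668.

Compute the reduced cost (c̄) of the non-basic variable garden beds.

Check each constraint at x*: stone 172/172 (tight); mulch 152/152 (tight).
From A_Bᵀ y = c: 1·y_stone + 3·y_mulch = 33.5; 5·y_stone + 2·y_mulch = 57.
This yields shadow prices y_stone = 8, y_mulch = 8.5.
Reduced cost of garden beds: c₃ − yᵀa₃ = 52 − (8·4 + 8.5·3) = 52 − 57.5 = -5.5.

-5.5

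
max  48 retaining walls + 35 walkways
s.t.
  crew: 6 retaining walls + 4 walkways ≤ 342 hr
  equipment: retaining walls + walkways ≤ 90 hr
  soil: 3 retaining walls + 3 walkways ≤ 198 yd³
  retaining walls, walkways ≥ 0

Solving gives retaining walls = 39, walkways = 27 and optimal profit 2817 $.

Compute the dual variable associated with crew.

6.5

Binding: crew and soil. Non-binding: equipment (24 unused).
Since equipment is not tight, its dual is 0.
Dual feasibility on the basic columns requires 6·y_crew + 3·y_soil = 48, 4·y_crew + 3·y_soil = 35.
Solving: y_crew = 6.5, y_soil = 3.
Shadow price of crew = 6.5.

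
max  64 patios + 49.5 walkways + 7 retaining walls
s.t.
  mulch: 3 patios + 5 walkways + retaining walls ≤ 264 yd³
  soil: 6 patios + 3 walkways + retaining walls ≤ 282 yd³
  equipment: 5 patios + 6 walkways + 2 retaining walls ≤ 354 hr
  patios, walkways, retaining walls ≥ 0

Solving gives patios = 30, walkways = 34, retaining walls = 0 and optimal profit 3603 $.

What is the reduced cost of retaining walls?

-9.5

At the optimum: mulch uses 260 of 264 (slack = 4); soil uses 282 of 282 (binding); equipment uses 354 of 354 (binding).
By complementary slackness, y = 0 for the non-binding constraint.
From A_Bᵀ y = c: 6·y_soil + 5·y_equipment = 64; 3·y_soil + 6·y_equipment = 49.5.
Solving: y_soil = 6.5, y_equipment = 5.
Reduced cost of retaining walls: c₃ − yᵀa₃ = 7 − (6.5·1 + 5·2) = 7 − 16.5 = -9.5.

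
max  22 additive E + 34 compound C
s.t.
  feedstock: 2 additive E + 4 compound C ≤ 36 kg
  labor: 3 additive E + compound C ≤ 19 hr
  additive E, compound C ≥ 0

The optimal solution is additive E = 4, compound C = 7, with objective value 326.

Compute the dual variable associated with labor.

Check each constraint at x*: feedstock 36/36 (tight); labor 19/19 (tight).
The binding rows give the dual system: 2·y_feedstock + 3·y_labor = 22 and 4·y_feedstock + 1·y_labor = 34.
This yields shadow prices y_feedstock = 8, y_labor = 2.
Shadow price of labor = 2.

2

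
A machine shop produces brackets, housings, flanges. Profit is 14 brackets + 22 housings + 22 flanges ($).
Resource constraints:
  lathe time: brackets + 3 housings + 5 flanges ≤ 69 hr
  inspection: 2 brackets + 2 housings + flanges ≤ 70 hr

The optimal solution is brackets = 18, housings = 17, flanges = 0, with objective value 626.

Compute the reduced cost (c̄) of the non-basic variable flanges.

At the optimum: lathe time uses 69 of 69 (binding); inspection uses 70 of 70 (binding).
The binding rows give the dual system: 1·y_lathe time + 2·y_inspection = 14 and 3·y_lathe time + 2·y_inspection = 22.
→ y_lathe time = 4 and y_inspection = 5.
Reduced cost of flanges: c₃ − yᵀa₃ = 22 − (4·5 + 5·1) = 22 − 25 = -3.

-3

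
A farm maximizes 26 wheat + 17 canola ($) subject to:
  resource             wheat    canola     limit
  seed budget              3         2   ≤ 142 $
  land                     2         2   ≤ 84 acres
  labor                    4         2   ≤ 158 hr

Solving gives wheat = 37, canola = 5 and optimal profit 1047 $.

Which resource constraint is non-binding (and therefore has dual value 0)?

seed budget: 121/142 (slack 21)
land: 84/84 (binding)
labor: 158/158 (binding)
By complementary slackness, a constraint with positive slack has shadow price 0 → seed budget.

seed budget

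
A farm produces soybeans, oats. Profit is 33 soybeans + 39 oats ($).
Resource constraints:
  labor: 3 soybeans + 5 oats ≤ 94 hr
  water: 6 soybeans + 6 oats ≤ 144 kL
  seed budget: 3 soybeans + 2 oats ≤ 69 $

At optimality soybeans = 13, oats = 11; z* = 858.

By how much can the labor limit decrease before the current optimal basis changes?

16

Binding constraints: labor, water. The basis is B = [[3,5],[6,6]] with det -12.
Per unit decrease in labor, x* moves by d = (0.5, -0.5).
The basis stays optimal until seed budget becomes binding; allowable decrease = 16 hr.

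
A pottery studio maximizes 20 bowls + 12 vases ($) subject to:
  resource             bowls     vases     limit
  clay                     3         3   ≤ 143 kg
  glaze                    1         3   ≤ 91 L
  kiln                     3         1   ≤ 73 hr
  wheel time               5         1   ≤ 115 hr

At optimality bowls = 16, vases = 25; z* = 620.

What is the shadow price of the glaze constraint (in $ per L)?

2

Check each constraint at x*: clay 123/143 (slack 20); glaze 91/91 (tight); kiln 73/73 (tight); wheel time 105/115 (slack 10).
Since clay, wheel time are not tight, their duals are 0.
From A_Bᵀ y = c: 1·y_glaze + 3·y_kiln = 20; 3·y_glaze + 1·y_kiln = 12.
Solving: y_glaze = 2, y_kiln = 6.
Shadow price of glaze = 2.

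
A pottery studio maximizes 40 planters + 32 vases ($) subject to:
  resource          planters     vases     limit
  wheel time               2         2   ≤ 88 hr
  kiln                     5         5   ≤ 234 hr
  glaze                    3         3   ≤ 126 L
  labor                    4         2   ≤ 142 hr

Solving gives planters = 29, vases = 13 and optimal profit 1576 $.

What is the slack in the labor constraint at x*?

0

labor used = 4·29 + 2·13 = 142; slack = 142 − 142 = 0.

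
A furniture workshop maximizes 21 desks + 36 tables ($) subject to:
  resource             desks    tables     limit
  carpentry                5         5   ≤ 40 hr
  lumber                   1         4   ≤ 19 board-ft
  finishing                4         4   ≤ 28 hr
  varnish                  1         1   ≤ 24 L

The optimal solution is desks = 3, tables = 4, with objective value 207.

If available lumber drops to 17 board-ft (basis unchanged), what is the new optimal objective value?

197

Binding: lumber and finishing. Non-binding: carpentry (5 unused), varnish (17 unused).
By complementary slackness, y = 0 for the non-binding constraints.
Dual feasibility on the basic columns requires 1·y_lumber + 4·y_finishing = 21, 4·y_lumber + 4·y_finishing = 36.
Solving: y_lumber = 5, y_finishing = 4.
Δz = y_lumber·Δb = 5 × (-2) = -10, so new z* = 207 − 10 = 197.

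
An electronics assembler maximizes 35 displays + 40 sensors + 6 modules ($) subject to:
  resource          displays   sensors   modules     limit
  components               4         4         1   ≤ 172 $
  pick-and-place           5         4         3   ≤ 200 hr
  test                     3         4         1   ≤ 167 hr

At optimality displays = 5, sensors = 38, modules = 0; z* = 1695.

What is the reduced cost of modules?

-4

At the optimum: components uses 172 of 172 (binding); pick-and-place uses 177 of 200 (slack = 23); test uses 167 of 167 (binding).
By complementary slackness, y = 0 for the non-binding constraint.
From A_Bᵀ y = c: 4·y_components + 3·y_test = 35; 4·y_components + 4·y_test = 40.
Solving: y_components = 5, y_test = 5.
Reduced cost of modules: c₃ − yᵀa₃ = 6 − (5·1 + 5·1) = 6 − 10 = -4.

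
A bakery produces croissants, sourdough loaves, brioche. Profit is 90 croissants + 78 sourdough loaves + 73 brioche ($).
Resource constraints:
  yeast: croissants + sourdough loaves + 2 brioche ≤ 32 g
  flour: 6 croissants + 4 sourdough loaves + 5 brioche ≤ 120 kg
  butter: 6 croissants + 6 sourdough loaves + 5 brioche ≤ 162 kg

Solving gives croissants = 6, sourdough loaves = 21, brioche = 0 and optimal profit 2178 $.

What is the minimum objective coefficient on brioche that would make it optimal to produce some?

At the optimum: yeast uses 27 of 32 (slack = 5); flour uses 120 of 120 (binding); butter uses 162 of 162 (binding).
Since yeast is not tight, its dual is 0.
The binding rows give the dual system: 6·y_flour + 6·y_butter = 90 and 4·y_flour + 6·y_butter = 78.
Solving: y_flour = 6, y_butter = 9.
brioche enters the basis when its profit ≥ yᵀa₃ = 6·5 + 9·5 = 75.

75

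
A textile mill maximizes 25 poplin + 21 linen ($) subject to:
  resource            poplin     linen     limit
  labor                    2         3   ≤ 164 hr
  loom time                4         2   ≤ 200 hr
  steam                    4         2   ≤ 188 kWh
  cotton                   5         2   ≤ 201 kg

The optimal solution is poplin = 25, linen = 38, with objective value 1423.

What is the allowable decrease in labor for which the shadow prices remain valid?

Binding constraints: labor, cotton. The basis is B = [[2,3],[5,2]] with det -11.
Per unit decrease in labor, x* moves by d = (0.1818, -0.4545).
The basis stays optimal until linen reaches 0; allowable decrease = 83.6 hr.

83.6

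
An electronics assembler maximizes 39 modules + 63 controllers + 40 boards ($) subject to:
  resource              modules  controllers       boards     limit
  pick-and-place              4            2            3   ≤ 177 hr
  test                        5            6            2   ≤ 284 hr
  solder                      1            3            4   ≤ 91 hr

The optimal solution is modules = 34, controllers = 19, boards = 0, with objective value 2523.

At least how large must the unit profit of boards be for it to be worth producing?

48

Check each constraint at x*: pick-and-place 174/177 (slack 3); test 284/284 (tight); solder 91/91 (tight).
By complementary slackness, y = 0 for the non-binding constraint.
Dual feasibility on the basic columns requires 5·y_test + 1·y_solder = 39, 6·y_test + 3·y_solder = 63.
Solving: y_test = 6, y_solder = 9.
boards enters the basis when its profit ≥ yᵀa₃ = 6·2 + 9·4 = 48.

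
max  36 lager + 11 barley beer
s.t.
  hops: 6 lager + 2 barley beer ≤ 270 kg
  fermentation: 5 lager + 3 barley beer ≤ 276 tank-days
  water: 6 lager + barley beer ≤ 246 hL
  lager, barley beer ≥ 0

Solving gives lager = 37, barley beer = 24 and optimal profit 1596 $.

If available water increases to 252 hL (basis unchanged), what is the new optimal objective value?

At the optimum: hops uses 270 of 270 (binding); fermentation uses 257 of 276 (slack = 19); water uses 246 of 246 (binding).
By complementary slackness, y = 0 for the non-binding constraint.
From A_Bᵀ y = c: 6·y_hops + 6·y_water = 36; 2·y_hops + 1·y_water = 11.
Solving: y_hops = 5, y_water = 1.
Δz = y_water·Δb = 1 × (6) = 6, so new z* = 1596 + 6 = 1602.

1602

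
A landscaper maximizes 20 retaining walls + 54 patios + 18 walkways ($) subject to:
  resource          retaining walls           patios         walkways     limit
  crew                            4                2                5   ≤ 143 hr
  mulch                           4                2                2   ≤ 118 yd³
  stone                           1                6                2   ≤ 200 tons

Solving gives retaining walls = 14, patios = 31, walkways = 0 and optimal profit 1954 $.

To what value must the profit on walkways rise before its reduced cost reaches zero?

At the optimum: crew uses 118 of 143 (slack = 25); mulch uses 118 of 118 (binding); stone uses 200 of 200 (binding).
By complementary slackness, y = 0 for the non-binding constraint.
Dual feasibility on the basic columns requires 4·y_mulch + 1·y_stone = 20, 2·y_mulch + 6·y_stone = 54.
This yields shadow prices y_mulch = 3, y_stone = 8.
walkways enters the basis when its profit ≥ yᵀa₃ = 3·2 + 8·2 = 22.

22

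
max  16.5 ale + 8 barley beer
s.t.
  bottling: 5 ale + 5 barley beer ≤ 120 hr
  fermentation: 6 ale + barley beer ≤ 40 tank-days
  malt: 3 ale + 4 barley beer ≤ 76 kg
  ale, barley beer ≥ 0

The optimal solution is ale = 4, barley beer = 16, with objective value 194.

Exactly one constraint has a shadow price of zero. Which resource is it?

bottling

bottling: 100/120 (slack 20)
fermentation: 40/40 (binding)
malt: 76/76 (binding)
By complementary slackness, a constraint with positive slack has shadow price 0 → bottling.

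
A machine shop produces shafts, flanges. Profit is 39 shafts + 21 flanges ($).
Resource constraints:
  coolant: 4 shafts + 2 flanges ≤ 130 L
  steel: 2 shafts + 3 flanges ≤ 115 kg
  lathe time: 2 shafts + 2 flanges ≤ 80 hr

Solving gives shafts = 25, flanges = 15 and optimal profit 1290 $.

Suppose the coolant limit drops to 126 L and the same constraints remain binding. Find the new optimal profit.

1254

At the optimum: coolant uses 130 of 130 (binding); steel uses 95 of 115 (slack = 20); lathe time uses 80 of 80 (binding).
By complementary slackness, y = 0 for the non-binding constraint.
From A_Bᵀ y = c: 4·y_coolant + 2·y_lathe time = 39; 2·y_coolant + 2·y_lathe time = 21.
→ y_coolant = 9 and y_lathe time = 1.5.
Δz = y_coolant·Δb = 9 × (-4) = -36, so new z* = 1290 − 36 = 1254.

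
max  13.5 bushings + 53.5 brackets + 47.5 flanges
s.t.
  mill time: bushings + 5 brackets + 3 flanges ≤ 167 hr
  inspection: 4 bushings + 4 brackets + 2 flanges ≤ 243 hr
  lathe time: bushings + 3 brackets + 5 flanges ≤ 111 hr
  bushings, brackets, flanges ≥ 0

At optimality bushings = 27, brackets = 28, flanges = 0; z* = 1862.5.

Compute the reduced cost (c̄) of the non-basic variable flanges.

Check each constraint at x*: mill time 167/167 (tight); inspection 220/243 (slack 23); lathe time 111/111 (tight).
Slack constraints have shadow price 0 (complementary slackness).
The binding rows give the dual system: 1·y_mill time + 1·y_lathe time = 13.5 and 5·y_mill time + 3·y_lathe time = 53.5.
→ y_mill time = 6.5 and y_lathe time = 7.
Reduced cost of flanges: c₃ − yᵀa₃ = 47.5 − (6.5·3 + 7·5) = 47.5 − 54.5 = -7.

-7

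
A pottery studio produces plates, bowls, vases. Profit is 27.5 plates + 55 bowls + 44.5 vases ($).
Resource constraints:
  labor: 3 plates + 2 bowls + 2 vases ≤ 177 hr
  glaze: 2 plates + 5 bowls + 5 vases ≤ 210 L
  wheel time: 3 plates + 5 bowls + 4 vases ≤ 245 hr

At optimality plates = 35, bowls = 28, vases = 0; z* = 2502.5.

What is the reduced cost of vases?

-5

At the optimum: labor uses 161 of 177 (slack = 16); glaze uses 210 of 210 (binding); wheel time uses 245 of 245 (binding).
Slack constraints have shadow price 0 (complementary slackness).
The binding rows give the dual system: 2·y_glaze + 3·y_wheel time = 27.5 and 5·y_glaze + 5·y_wheel time = 55.
Solving: y_glaze = 5.5, y_wheel time = 5.5.
Reduced cost of vases: c₃ − yᵀa₃ = 44.5 − (5.5·5 + 5.5·4) = 44.5 − 49.5 = -5.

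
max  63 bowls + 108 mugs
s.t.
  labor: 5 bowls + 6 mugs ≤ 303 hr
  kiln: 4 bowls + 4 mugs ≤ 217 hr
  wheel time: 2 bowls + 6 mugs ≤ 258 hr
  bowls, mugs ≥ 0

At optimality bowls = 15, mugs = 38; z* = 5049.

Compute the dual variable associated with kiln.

0

At the optimum: labor uses 303 of 303 (binding); kiln uses 212 of 217 (slack = 5); wheel time uses 258 of 258 (binding).
Slack constraints have shadow price 0 (complementary slackness).
The binding rows give the dual system: 5·y_labor + 2·y_wheel time = 63 and 6·y_labor + 6·y_wheel time = 108.
This yields shadow prices y_labor = 9, y_wheel time = 9.
Shadow price of kiln = 0.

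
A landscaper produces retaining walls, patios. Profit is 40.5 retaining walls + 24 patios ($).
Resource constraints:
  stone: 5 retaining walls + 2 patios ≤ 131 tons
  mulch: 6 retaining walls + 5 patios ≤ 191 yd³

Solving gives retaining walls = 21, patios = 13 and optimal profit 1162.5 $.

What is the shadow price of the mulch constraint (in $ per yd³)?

3

Both stone and mulch are binding at x*.
The binding rows give the dual system: 5·y_stone + 6·y_mulch = 40.5 and 2·y_stone + 5·y_mulch = 24.
→ y_stone = 4.5 and y_mulch = 3.
Shadow price of mulch = 3.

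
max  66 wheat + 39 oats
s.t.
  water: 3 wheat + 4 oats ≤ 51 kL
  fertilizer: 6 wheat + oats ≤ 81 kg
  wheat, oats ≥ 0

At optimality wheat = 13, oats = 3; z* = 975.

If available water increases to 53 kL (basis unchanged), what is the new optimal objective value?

991

Check each constraint at x*: water 51/51 (tight); fertilizer 81/81 (tight).
From A_Bᵀ y = c: 3·y_water + 6·y_fertilizer = 66; 4·y_water + 1·y_fertilizer = 39.
→ y_water = 8 and y_fertilizer = 7.
Δz = y_water·Δb = 8 × (2) = 16, so new z* = 975 + 16 = 991.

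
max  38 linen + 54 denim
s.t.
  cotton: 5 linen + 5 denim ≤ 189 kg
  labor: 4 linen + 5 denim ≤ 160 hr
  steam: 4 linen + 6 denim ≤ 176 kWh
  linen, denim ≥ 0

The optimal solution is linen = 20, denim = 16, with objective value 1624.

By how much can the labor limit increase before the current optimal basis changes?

Binding constraints: labor, steam. The basis is B = [[4,5],[4,6]] with det 4.
Per unit increase in labor, x* moves by d = (1.5, -1).
The basis stays optimal until cotton becomes binding; allowable increase = 3.6 hr.

3.6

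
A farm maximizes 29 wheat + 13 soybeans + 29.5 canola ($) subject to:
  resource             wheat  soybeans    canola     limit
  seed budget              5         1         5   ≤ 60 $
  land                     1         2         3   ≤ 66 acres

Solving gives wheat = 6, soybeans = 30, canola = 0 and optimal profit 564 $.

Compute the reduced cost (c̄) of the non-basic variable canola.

At the optimum: seed budget uses 60 of 60 (binding); land uses 66 of 66 (binding).
The binding rows give the dual system: 5·y_seed budget + 1·y_land = 29 and 1·y_seed budget + 2·y_land = 13.
Solving: y_seed budget = 5, y_land = 4.
Reduced cost of canola: c₃ − yᵀa₃ = 29.5 − (5·5 + 4·3) = 29.5 − 37 = -7.5.

-7.5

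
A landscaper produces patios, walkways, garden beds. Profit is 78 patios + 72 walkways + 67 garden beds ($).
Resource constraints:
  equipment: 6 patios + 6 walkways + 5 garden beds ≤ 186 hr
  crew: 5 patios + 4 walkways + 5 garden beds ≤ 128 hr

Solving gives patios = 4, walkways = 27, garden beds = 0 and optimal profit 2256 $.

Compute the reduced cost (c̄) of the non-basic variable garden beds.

-3

Both equipment and crew are binding at x*.
From A_Bᵀ y = c: 6·y_equipment + 5·y_crew = 78; 6·y_equipment + 4·y_crew = 72.
This yields shadow prices y_equipment = 8, y_crew = 6.
Reduced cost of garden beds: c₃ − yᵀa₃ = 67 − (8·5 + 6·5) = 67 − 70 = -3.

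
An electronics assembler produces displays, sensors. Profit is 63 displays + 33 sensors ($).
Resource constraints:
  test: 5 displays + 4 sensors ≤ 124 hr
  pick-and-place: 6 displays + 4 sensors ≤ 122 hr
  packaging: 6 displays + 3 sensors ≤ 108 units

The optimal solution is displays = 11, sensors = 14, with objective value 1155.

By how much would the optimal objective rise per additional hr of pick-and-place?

1.5

At the optimum: test uses 111 of 124 (slack = 13); pick-and-place uses 122 of 122 (binding); packaging uses 108 of 108 (binding).
Slack constraints have shadow price 0 (complementary slackness).
Dual feasibility on the basic columns requires 6·y_pick-and-place + 6·y_packaging = 63, 4·y_pick-and-place + 3·y_packaging = 33.
This yields shadow prices y_pick-and-place = 1.5, y_packaging = 9.
Shadow price of pick-and-place = 1.5.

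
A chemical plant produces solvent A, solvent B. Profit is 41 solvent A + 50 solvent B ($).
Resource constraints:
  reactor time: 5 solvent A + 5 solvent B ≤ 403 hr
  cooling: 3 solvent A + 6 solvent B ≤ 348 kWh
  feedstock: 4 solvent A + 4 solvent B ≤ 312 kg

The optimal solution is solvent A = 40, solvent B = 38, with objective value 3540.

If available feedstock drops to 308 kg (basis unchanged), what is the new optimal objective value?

3508

Binding: cooling and feedstock. Non-binding: reactor time (13 unused).
By complementary slackness, y = 0 for the non-binding constraint.
The binding rows give the dual system: 3·y_cooling + 4·y_feedstock = 41 and 6·y_cooling + 4·y_feedstock = 50.
→ y_cooling = 3 and y_feedstock = 8.
Δz = y_feedstock·Δb = 8 × (-4) = -32, so new z* = 3540 − 32 = 3508.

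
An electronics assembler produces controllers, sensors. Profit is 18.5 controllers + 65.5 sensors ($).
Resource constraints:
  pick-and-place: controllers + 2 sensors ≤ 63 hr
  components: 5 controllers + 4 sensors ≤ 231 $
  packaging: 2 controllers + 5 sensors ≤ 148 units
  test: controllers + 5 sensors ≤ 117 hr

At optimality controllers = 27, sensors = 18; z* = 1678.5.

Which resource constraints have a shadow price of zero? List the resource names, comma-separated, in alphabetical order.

pick-and-place: 63/63 (binding)
components: 207/231 (slack 24)
packaging: 144/148 (slack 4)
test: 117/117 (binding)
By complementary slackness, a constraint with positive slack has shadow price 0 → components, packaging.

components, packaging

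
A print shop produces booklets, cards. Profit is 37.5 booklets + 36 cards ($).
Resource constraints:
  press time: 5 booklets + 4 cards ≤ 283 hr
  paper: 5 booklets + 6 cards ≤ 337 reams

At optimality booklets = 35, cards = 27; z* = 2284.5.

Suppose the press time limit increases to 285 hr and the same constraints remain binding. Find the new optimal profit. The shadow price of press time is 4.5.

Δb = 2, so new z* = 2284.5 + (4.5)·(2) = 2284.5 + 9 = 2293.5.

2293.5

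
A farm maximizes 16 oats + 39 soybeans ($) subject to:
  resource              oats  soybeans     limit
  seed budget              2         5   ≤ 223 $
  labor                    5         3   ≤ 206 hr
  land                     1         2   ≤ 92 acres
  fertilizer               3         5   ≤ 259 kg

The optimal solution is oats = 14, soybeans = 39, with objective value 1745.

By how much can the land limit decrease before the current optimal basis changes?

Binding constraints: seed budget, land. The basis is B = [[2,5],[1,2]] with det -1.
Per unit decrease in land, x* moves by d = (-5, 2).
The basis stays optimal until oats reaches 0; allowable decrease = 2.8 acres.

2.8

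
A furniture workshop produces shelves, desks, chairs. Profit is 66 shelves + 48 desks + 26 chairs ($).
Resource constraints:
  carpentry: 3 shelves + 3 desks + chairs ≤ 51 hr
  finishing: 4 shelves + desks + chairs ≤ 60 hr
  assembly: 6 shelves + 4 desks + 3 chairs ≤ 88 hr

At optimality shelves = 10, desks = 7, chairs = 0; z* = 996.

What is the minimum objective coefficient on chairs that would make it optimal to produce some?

Binding: carpentry and assembly. Non-binding: finishing (13 unused).
Since finishing is not tight, its dual is 0.
From A_Bᵀ y = c: 3·y_carpentry + 6·y_assembly = 66; 3·y_carpentry + 4·y_assembly = 48.
Solving: y_carpentry = 4, y_assembly = 9.
chairs enters the basis when its profit ≥ yᵀa₃ = 4·1 + 9·3 = 31.

31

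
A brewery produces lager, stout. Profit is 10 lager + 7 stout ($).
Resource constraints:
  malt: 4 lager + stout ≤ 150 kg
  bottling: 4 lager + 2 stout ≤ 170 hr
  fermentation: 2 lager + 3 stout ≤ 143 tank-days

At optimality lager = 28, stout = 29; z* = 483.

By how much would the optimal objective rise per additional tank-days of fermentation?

Check each constraint at x*: malt 141/150 (slack 9); bottling 170/170 (tight); fermentation 143/143 (tight).
Since malt is not tight, its dual is 0.
Dual feasibility on the basic columns requires 4·y_bottling + 2·y_fermentation = 10, 2·y_bottling + 3·y_fermentation = 7.
→ y_bottling = 2 and y_fermentation = 1.
Shadow price of fermentation = 1.

1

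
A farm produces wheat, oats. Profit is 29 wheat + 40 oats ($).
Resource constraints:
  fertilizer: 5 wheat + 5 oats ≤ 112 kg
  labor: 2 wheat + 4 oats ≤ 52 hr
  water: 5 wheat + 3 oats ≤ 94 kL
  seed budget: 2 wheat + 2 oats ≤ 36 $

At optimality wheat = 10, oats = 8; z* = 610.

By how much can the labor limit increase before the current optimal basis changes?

Binding constraints: labor, seed budget. The basis is B = [[2,4],[2,2]] with det -4.
Per unit increase in labor, x* moves by d = (-0.5, 0.5).
The basis stays optimal until wheat reaches 0; allowable increase = 20 hr.

20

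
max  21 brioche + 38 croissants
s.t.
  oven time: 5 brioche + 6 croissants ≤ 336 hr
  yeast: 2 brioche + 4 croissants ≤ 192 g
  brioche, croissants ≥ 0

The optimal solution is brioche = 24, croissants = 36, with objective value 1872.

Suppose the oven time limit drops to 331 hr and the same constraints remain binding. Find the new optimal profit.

At the optimum: oven time uses 336 of 336 (binding); yeast uses 192 of 192 (binding).
From A_Bᵀ y = c: 5·y_oven time + 2·y_yeast = 21; 6·y_oven time + 4·y_yeast = 38.
This yields shadow prices y_oven time = 1, y_yeast = 8.
Δz = y_oven time·Δb = 1 × (-5) = -5, so new z* = 1872 − 5 = 1867.

1867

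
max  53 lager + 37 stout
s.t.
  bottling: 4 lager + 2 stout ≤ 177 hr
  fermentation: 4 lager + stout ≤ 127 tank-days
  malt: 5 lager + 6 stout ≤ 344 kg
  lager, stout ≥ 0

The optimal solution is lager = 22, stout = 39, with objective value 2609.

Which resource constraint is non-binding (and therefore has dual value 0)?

bottling

bottling: 166/177 (slack 11)
fermentation: 127/127 (binding)
malt: 344/344 (binding)
By complementary slackness, a constraint with positive slack has shadow price 0 → bottling.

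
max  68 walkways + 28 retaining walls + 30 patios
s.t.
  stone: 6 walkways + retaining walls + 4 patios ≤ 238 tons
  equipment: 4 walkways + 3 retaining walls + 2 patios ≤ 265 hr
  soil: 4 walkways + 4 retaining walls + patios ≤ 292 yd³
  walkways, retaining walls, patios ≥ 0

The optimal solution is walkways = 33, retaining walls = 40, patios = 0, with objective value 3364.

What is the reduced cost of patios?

-7

Check each constraint at x*: stone 238/238 (tight); equipment 252/265 (slack 13); soil 292/292 (tight).
Since equipment is not tight, its dual is 0.
Dual feasibility on the basic columns requires 6·y_stone + 4·y_soil = 68, 1·y_stone + 4·y_soil = 28.
Solving: y_stone = 8, y_soil = 5.
Reduced cost of patios: c₃ − yᵀa₃ = 30 − (8·4 + 5·1) = 30 − 37 = -7.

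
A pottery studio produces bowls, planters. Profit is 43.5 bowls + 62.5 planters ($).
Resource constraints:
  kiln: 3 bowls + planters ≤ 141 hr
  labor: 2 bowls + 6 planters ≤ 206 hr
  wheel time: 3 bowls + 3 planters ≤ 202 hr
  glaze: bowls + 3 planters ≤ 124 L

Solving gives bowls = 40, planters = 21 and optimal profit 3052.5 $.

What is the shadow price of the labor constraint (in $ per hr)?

9

Binding: kiln and labor. Non-binding: wheel time (19 unused), glaze (21 unused).
By complementary slackness, y = 0 for the non-binding constraints.
The binding rows give the dual system: 3·y_kiln + 2·y_labor = 43.5 and 1·y_kiln + 6·y_labor = 62.5.
→ y_kiln = 8.5 and y_labor = 9.
Shadow price of labor = 9.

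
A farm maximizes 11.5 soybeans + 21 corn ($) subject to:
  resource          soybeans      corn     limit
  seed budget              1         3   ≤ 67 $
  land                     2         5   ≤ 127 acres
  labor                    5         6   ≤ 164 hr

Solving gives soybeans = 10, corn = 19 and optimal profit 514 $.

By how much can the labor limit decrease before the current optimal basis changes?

Binding constraints: seed budget, labor. The basis is B = [[1,3],[5,6]] with det -9.
Per unit decrease in labor, x* moves by d = (-0.3333, 0.1111).
The basis stays optimal until soybeans reaches 0; allowable decrease = 30 hr.

30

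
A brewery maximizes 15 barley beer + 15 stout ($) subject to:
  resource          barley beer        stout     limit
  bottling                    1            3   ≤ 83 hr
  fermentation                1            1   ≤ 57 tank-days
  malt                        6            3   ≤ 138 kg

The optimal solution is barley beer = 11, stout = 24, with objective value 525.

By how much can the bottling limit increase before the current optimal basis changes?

55

Binding constraints: bottling, malt. The basis is B = [[1,3],[6,3]] with det -15.
Per unit increase in bottling, x* moves by d = (-0.2, 0.4).
The basis stays optimal until barley beer reaches 0; allowable increase = 55 hr.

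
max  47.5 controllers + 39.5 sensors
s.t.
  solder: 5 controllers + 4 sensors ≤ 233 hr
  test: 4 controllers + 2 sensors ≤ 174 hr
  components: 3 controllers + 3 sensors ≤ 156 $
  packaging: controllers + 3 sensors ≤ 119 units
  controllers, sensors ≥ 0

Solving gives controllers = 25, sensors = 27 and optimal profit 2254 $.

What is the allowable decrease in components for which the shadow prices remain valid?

10

Binding constraints: solder, components. The basis is B = [[5,4],[3,3]] with det 3.
Per unit decrease in components, x* moves by d = (1.3333, -1.6667).
The basis stays optimal until test becomes binding; allowable decrease = 10 $.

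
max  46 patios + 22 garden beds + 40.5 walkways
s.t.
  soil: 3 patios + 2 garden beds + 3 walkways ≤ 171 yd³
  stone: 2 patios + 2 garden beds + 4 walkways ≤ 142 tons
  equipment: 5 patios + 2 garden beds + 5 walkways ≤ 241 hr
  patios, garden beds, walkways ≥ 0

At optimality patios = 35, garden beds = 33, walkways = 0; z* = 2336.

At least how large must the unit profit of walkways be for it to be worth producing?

Binding: soil and equipment. Non-binding: stone (6 unused).
Since stone is not tight, its dual is 0.
From A_Bᵀ y = c: 3·y_soil + 5·y_equipment = 46; 2·y_soil + 2·y_equipment = 22.
This yields shadow prices y_soil = 4.5, y_equipment = 6.5.
walkways enters the basis when its profit ≥ yᵀa₃ = 4.5·3 + 6.5·5 = 46.

46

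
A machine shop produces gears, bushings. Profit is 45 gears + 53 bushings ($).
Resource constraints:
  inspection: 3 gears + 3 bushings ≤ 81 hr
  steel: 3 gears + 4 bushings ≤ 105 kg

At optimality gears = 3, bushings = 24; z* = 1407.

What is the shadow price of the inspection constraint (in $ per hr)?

7

Both inspection and steel are binding at x*.
The binding rows give the dual system: 3·y_inspection + 3·y_steel = 45 and 3·y_inspection + 4·y_steel = 53.
Solving: y_inspection = 7, y_steel = 8.
Shadow price of inspection = 7.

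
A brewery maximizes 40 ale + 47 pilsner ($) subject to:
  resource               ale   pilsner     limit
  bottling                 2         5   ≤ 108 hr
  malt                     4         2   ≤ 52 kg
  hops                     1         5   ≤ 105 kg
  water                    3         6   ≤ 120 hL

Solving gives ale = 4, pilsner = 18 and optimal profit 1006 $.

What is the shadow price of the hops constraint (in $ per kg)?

0

Binding: malt and water. Non-binding: bottling (10 unused), hops (11 unused).
By complementary slackness, y = 0 for the non-binding constraints.
Dual feasibility on the basic columns requires 4·y_malt + 3·y_water = 40, 2·y_malt + 6·y_water = 47.
→ y_malt = 5.5 and y_water = 6.
Shadow price of hops = 0.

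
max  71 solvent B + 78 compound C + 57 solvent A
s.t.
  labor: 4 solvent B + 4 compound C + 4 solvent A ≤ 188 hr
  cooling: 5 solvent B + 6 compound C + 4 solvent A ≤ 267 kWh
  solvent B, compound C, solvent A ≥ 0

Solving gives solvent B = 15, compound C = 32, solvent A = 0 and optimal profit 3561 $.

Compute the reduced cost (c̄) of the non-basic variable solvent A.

-7

Check each constraint at x*: labor 188/188 (tight); cooling 267/267 (tight).
The binding rows give the dual system: 4·y_labor + 5·y_cooling = 71 and 4·y_labor + 6·y_cooling = 78.
Solving: y_labor = 9, y_cooling = 7.
Reduced cost of solvent A: c₃ − yᵀa₃ = 57 − (9·4 + 7·4) = 57 − 64 = -7.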